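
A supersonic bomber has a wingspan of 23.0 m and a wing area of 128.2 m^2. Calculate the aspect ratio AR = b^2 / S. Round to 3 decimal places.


Step 1: b^2 = 23.0^2 = 529.0
Step 2: AR = 529.0 / 128.2 = 4.126

4.126


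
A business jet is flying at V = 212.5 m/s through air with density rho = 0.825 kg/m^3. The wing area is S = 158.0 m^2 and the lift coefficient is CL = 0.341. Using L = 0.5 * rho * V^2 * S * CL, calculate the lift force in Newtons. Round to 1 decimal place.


Step 1: Calculate dynamic pressure q = 0.5 * 0.825 * 212.5^2 = 0.5 * 0.825 * 45156.25 = 18626.9531 Pa
Step 2: Multiply by wing area and lift coefficient: L = 18626.9531 * 158.0 * 0.341
Step 3: L = 2943058.5938 * 0.341 = 1003583.0 N

1003583.0


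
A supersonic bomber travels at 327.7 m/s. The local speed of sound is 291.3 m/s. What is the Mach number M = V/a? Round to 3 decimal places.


Step 1: M = V / a = 327.7 / 291.3
Step 2: M = 1.125

1.125


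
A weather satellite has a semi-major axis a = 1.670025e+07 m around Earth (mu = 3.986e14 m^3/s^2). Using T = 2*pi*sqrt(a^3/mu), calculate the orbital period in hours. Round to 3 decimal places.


Step 1: a^3 / mu = 4.657672e+21 / 3.986e14 = 1.168508e+07
Step 2: sqrt(1.168508e+07) = 3418.3444 s
Step 3: T = 2*pi * 3418.3444 = 21478.09 s
Step 4: T in hours = 21478.09 / 3600 = 5.966 hours

5.966


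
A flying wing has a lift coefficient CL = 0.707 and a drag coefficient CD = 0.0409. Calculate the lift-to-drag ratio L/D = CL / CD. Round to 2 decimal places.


Step 1: L/D = CL / CD = 0.707 / 0.0409
Step 2: L/D = 17.29

17.29


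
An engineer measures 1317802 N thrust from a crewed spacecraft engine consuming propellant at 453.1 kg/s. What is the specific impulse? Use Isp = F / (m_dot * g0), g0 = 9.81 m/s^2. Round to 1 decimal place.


Step 1: m_dot * g0 = 453.1 * 9.81 = 4444.91
Step 2: Isp = 1317802 / 4444.91 = 296.5 s

296.5


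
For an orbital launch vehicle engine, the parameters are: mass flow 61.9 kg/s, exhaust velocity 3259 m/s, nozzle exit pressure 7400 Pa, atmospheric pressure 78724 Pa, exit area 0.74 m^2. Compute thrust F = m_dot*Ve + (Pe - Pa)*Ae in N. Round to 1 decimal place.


Step 1: Momentum thrust = m_dot * Ve = 61.9 * 3259 = 201732.1 N
Step 2: Pressure thrust = (Pe - Pa) * Ae = (7400 - 78724) * 0.74 = -52779.76 N
Step 3: Total thrust F = 201732.1 + -52779.76 = 148952.3 N

148952.3


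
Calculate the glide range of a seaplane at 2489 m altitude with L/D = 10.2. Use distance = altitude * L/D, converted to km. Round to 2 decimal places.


Step 1: Glide distance = altitude * L/D = 2489 * 10.2 = 25387.8 m
Step 2: Convert to km: 25387.8 / 1000 = 25.39 km

25.39


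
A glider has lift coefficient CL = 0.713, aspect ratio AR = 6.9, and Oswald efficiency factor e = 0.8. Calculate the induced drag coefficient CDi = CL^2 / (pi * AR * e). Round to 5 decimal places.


Step 1: CL^2 = 0.713^2 = 0.508369
Step 2: pi * AR * e = 3.14159 * 6.9 * 0.8 = 17.341591
Step 3: CDi = 0.508369 / 17.341591 = 0.02932

0.02932


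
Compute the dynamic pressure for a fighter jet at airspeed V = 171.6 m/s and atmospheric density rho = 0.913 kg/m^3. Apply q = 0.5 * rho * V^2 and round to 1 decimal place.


Step 1: V^2 = 171.6^2 = 29446.56
Step 2: q = 0.5 * 0.913 * 29446.56
Step 3: q = 13442.4 Pa

13442.4


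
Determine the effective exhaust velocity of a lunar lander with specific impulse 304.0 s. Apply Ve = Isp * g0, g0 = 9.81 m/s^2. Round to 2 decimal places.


Step 1: Ve = Isp * g0 = 304.0 * 9.81
Step 2: Ve = 2982.24 m/s

2982.24


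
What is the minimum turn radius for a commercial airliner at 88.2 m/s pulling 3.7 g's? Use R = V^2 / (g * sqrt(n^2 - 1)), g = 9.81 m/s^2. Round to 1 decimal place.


Step 1: V^2 = 88.2^2 = 7779.24
Step 2: n^2 - 1 = 3.7^2 - 1 = 12.69
Step 3: sqrt(12.69) = 3.562303
Step 4: R = 7779.24 / (9.81 * 3.562303) = 222.6 m

222.6


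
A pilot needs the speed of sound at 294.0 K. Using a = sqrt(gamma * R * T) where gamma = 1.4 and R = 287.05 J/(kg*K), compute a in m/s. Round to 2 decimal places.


Step 1: gamma * R * T = 1.4 * 287.05 * 294.0 = 118149.78
Step 2: a = sqrt(118149.78) = 343.73 m/s

343.73


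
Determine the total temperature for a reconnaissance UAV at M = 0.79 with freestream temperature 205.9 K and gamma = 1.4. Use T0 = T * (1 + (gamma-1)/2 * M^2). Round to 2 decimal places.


Step 1: (gamma-1)/2 = 0.2
Step 2: M^2 = 0.6241
Step 3: 1 + 0.2 * 0.6241 = 1.12482
Step 4: T0 = 205.9 * 1.12482 = 231.60 K

231.60


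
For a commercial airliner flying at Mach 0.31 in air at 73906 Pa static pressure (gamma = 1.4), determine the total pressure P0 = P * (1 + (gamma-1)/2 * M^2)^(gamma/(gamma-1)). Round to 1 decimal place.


Step 1: (gamma-1)/2 * M^2 = 0.2 * 0.0961 = 0.01922
Step 2: 1 + 0.01922 = 1.01922
Step 3: Exponent gamma/(gamma-1) = 3.5
Step 4: P0 = 73906 * 1.01922^3.5 = 78998.3 Pa

78998.3


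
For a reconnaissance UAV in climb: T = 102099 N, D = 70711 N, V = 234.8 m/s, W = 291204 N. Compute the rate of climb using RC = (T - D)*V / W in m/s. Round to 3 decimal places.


Step 1: Excess thrust = T - D = 102099 - 70711 = 31388 N
Step 2: Excess power = 31388 * 234.8 = 7369902.4 W
Step 3: RC = 7369902.4 / 291204 = 25.308 m/s

25.308


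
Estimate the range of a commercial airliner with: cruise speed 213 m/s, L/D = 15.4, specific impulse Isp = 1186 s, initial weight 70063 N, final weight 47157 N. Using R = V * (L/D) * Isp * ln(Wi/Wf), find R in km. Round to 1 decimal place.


Step 1: Coefficient = V * (L/D) * Isp = 213 * 15.4 * 1186 = 3890317.2 m
Step 2: Wi/Wf = 70063 / 47157 = 1.485739
Step 3: ln(1.485739) = 0.395912
Step 4: R = 3890317.2 * 0.395912 = 1540224.7 m = 1540.2 km

1540.2


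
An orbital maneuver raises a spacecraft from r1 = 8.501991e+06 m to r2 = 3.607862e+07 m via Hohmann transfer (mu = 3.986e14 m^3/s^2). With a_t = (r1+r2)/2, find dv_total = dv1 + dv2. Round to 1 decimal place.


Step 1: Transfer semi-major axis a_t = (8.501991e+06 + 3.607862e+07) / 2 = 2.229031e+07 m
Step 2: v1 (circular at r1) = sqrt(mu/r1) = 6847.13 m/s
Step 3: v_t1 = sqrt(mu*(2/r1 - 1/a_t)) = 8711.15 m/s
Step 4: dv1 = |8711.15 - 6847.13| = 1864.02 m/s
Step 5: v2 (circular at r2) = 3323.87 m/s, v_t2 = 2052.8 m/s
Step 6: dv2 = |3323.87 - 2052.8| = 1271.07 m/s
Step 7: Total delta-v = 1864.02 + 1271.07 = 3135.1 m/s

3135.1


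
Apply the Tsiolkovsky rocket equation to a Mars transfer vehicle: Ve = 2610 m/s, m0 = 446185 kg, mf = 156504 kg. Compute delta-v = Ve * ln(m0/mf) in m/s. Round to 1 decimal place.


Step 1: Mass ratio m0/mf = 446185 / 156504 = 2.850949
Step 2: ln(2.850949) = 1.047652
Step 3: delta-v = 2610 * 1.047652 = 2734.4 m/s

2734.4


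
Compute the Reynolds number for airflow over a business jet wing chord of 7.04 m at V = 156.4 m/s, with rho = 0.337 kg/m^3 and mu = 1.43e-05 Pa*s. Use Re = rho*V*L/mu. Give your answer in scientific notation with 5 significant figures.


Step 1: Numerator = rho * V * L = 0.337 * 156.4 * 7.04 = 371.055872
Step 2: Re = 371.055872 / 1.43e-05
Step 3: Re = 2.5948e+07

2.5948e+07


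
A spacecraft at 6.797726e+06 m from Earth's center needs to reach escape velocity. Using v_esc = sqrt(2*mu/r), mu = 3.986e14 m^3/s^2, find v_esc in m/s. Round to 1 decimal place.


Step 1: 2*mu/r = 2 * 3.986e14 / 6.797726e+06 = 117274512.0942
Step 2: v_esc = sqrt(117274512.0942) = 10829.3 m/s

10829.3


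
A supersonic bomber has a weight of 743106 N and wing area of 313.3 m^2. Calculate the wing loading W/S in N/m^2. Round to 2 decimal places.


Step 1: Wing loading = W / S = 743106 / 313.3
Step 2: Wing loading = 2371.87 N/m^2

2371.87


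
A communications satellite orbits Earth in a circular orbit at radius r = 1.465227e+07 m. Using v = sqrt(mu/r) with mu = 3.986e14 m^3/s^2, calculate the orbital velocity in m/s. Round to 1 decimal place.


Step 1: mu / r = 3.986e14 / 1.465227e+07 = 27203975.9027
Step 2: v = sqrt(27203975.9027) = 5215.7 m/s

5215.7


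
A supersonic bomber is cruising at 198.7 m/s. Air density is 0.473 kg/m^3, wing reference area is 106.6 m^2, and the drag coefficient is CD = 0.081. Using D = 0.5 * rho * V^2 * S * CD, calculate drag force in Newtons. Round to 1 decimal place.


Step 1: Dynamic pressure q = 0.5 * 0.473 * 198.7^2 = 9337.4197 Pa
Step 2: Drag D = q * S * CD = 9337.4197 * 106.6 * 0.081
Step 3: D = 80624.9 N

80624.9


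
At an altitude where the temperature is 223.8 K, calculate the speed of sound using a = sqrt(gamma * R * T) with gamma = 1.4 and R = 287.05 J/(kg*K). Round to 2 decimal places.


Step 1: gamma * R * T = 1.4 * 287.05 * 223.8 = 89938.506
Step 2: a = sqrt(89938.506) = 299.90 m/s

299.90


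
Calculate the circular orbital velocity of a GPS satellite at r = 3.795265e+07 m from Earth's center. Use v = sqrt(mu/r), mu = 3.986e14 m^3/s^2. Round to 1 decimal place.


Step 1: mu / r = 3.986e14 / 3.795265e+07 = 10502560.4273
Step 2: v = sqrt(10502560.4273) = 3240.8 m/s

3240.8


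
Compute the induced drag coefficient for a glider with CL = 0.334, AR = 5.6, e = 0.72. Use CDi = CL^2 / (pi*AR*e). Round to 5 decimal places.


Step 1: CL^2 = 0.334^2 = 0.111556
Step 2: pi * AR * e = 3.14159 * 5.6 * 0.72 = 12.666902
Step 3: CDi = 0.111556 / 12.666902 = 0.00881

0.00881


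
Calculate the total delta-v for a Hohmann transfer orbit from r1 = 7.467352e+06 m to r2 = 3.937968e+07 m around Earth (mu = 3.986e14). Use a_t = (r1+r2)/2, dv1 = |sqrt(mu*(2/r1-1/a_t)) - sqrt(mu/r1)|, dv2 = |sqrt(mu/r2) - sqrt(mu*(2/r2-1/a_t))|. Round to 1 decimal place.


Step 1: Transfer semi-major axis a_t = (7.467352e+06 + 3.937968e+07) / 2 = 2.342352e+07 m
Step 2: v1 (circular at r1) = sqrt(mu/r1) = 7306.1 m/s
Step 3: v_t1 = sqrt(mu*(2/r1 - 1/a_t)) = 9473.17 m/s
Step 4: dv1 = |9473.17 - 7306.1| = 2167.08 m/s
Step 5: v2 (circular at r2) = 3181.5 m/s, v_t2 = 1796.35 m/s
Step 6: dv2 = |3181.5 - 1796.35| = 1385.16 m/s
Step 7: Total delta-v = 2167.08 + 1385.16 = 3552.2 m/s

3552.2


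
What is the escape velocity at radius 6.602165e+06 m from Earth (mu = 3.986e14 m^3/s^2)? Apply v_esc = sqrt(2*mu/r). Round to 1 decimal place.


Step 1: 2*mu/r = 2 * 3.986e14 / 6.602165e+06 = 120748269.6964
Step 2: v_esc = sqrt(120748269.6964) = 10988.6 m/s

10988.6


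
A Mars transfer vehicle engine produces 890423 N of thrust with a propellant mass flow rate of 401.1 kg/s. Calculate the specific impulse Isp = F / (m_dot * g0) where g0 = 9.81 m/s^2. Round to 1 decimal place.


Step 1: m_dot * g0 = 401.1 * 9.81 = 3934.79
Step 2: Isp = 890423 / 3934.79 = 226.3 s

226.3


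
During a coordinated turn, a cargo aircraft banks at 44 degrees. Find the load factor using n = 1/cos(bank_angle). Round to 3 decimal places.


Step 1: Convert 44 degrees to radians = 0.767945
Step 2: cos(44 deg) = 0.71934
Step 3: n = 1 / 0.71934 = 1.390

1.390


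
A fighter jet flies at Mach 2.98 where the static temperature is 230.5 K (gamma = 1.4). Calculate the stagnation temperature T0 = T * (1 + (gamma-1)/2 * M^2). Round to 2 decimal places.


Step 1: (gamma-1)/2 = 0.2
Step 2: M^2 = 8.8804
Step 3: 1 + 0.2 * 8.8804 = 2.77608
Step 4: T0 = 230.5 * 2.77608 = 639.89 K

639.89


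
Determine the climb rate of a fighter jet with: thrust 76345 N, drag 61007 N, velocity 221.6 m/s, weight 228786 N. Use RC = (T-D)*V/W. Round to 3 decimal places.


Step 1: Excess thrust = T - D = 76345 - 61007 = 15338 N
Step 2: Excess power = 15338 * 221.6 = 3398900.8 W
Step 3: RC = 3398900.8 / 228786 = 14.856 m/s

14.856


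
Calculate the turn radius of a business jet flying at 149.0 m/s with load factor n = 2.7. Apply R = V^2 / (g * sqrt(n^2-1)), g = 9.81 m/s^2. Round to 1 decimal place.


Step 1: V^2 = 149.0^2 = 22201.0
Step 2: n^2 - 1 = 2.7^2 - 1 = 6.29
Step 3: sqrt(6.29) = 2.507987
Step 4: R = 22201.0 / (9.81 * 2.507987) = 902.4 m

902.4


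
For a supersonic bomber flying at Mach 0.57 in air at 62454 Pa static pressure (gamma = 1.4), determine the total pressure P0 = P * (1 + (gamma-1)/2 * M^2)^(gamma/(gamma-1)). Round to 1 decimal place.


Step 1: (gamma-1)/2 * M^2 = 0.2 * 0.3249 = 0.06498
Step 2: 1 + 0.06498 = 1.06498
Step 3: Exponent gamma/(gamma-1) = 3.5
Step 4: P0 = 62454 * 1.06498^3.5 = 77849.4 Pa

77849.4


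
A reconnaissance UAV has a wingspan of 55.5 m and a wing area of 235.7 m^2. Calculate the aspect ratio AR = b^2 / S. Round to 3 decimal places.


Step 1: b^2 = 55.5^2 = 3080.25
Step 2: AR = 3080.25 / 235.7 = 13.069

13.069


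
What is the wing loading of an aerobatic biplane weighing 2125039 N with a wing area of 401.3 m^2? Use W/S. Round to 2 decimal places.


Step 1: Wing loading = W / S = 2125039 / 401.3
Step 2: Wing loading = 5295.39 N/m^2

5295.39


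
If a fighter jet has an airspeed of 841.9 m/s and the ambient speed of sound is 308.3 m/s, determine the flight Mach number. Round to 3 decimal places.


Step 1: M = V / a = 841.9 / 308.3
Step 2: M = 2.731

2.731


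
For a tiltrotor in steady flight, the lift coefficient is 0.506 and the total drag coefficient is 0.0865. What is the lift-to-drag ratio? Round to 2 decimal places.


Step 1: L/D = CL / CD = 0.506 / 0.0865
Step 2: L/D = 5.85

5.85


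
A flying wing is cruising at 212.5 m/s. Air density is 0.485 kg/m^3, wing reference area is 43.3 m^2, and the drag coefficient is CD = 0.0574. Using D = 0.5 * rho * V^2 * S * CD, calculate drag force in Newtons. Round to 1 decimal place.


Step 1: Dynamic pressure q = 0.5 * 0.485 * 212.5^2 = 10950.3906 Pa
Step 2: Drag D = q * S * CD = 10950.3906 * 43.3 * 0.0574
Step 3: D = 27216.3 N

27216.3


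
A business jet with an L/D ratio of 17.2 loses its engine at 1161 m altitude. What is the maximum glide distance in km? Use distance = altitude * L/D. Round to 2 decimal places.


Step 1: Glide distance = altitude * L/D = 1161 * 17.2 = 19969.2 m
Step 2: Convert to km: 19969.2 / 1000 = 19.97 km

19.97


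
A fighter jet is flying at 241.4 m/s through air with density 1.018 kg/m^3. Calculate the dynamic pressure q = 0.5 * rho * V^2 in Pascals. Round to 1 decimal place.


Step 1: V^2 = 241.4^2 = 58273.96
Step 2: q = 0.5 * 1.018 * 58273.96
Step 3: q = 29661.4 Pa

29661.4


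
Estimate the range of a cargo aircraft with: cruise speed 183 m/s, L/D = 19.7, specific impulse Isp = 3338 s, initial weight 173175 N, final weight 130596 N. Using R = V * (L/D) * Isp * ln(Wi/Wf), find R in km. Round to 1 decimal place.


Step 1: Coefficient = V * (L/D) * Isp = 183 * 19.7 * 3338 = 12033823.8 m
Step 2: Wi/Wf = 173175 / 130596 = 1.326036
Step 3: ln(1.326036) = 0.282194
Step 4: R = 12033823.8 * 0.282194 = 3395873.5 m = 3395.9 km

3395.9


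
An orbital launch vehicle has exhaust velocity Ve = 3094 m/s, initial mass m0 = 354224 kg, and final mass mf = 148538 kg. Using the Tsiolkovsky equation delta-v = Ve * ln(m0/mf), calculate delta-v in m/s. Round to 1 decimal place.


Step 1: Mass ratio m0/mf = 354224 / 148538 = 2.384737
Step 2: ln(2.384737) = 0.869089
Step 3: delta-v = 3094 * 0.869089 = 2689.0 m/s

2689.0


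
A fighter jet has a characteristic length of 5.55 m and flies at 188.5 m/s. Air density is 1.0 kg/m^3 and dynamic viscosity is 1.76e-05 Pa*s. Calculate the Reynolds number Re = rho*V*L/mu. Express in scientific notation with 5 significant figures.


Step 1: Numerator = rho * V * L = 1.0 * 188.5 * 5.55 = 1046.175
Step 2: Re = 1046.175 / 1.76e-05
Step 3: Re = 5.9442e+07

5.9442e+07


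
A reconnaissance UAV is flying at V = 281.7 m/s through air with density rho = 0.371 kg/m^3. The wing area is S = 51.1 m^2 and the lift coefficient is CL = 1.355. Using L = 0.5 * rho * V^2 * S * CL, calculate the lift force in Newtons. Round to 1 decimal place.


Step 1: Calculate dynamic pressure q = 0.5 * 0.371 * 281.7^2 = 0.5 * 0.371 * 79354.89 = 14720.3321 Pa
Step 2: Multiply by wing area and lift coefficient: L = 14720.3321 * 51.1 * 1.355
Step 3: L = 752208.9701 * 1.355 = 1019243.2 N

1019243.2


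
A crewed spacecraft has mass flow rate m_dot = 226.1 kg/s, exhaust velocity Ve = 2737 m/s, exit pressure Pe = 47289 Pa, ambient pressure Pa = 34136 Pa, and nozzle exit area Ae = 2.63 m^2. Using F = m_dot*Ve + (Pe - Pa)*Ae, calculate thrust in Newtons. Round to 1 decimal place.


Step 1: Momentum thrust = m_dot * Ve = 226.1 * 2737 = 618835.7 N
Step 2: Pressure thrust = (Pe - Pa) * Ae = (47289 - 34136) * 2.63 = 34592.39 N
Step 3: Total thrust F = 618835.7 + 34592.39 = 653428.1 N

653428.1


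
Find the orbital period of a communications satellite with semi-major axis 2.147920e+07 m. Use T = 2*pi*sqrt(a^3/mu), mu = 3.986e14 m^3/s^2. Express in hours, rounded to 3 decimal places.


Step 1: a^3 / mu = 9.909558e+21 / 3.986e14 = 2.486091e+07
Step 2: sqrt(2.486091e+07) = 4986.0715 s
Step 3: T = 2*pi * 4986.0715 = 31328.41 s
Step 4: T in hours = 31328.41 / 3600 = 8.702 hours

8.702


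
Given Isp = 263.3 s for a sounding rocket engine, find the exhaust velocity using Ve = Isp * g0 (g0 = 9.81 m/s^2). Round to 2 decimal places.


Step 1: Ve = Isp * g0 = 263.3 * 9.81
Step 2: Ve = 2582.97 m/s

2582.97


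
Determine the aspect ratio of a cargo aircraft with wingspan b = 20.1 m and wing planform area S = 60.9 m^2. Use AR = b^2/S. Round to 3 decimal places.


Step 1: b^2 = 20.1^2 = 404.01
Step 2: AR = 404.01 / 60.9 = 6.634

6.634


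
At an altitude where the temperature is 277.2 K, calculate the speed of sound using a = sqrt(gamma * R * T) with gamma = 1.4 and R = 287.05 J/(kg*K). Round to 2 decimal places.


Step 1: gamma * R * T = 1.4 * 287.05 * 277.2 = 111398.364
Step 2: a = sqrt(111398.364) = 333.76 m/s

333.76


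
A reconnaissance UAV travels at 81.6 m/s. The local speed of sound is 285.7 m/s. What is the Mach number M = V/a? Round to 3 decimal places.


Step 1: M = V / a = 81.6 / 285.7
Step 2: M = 0.286

0.286


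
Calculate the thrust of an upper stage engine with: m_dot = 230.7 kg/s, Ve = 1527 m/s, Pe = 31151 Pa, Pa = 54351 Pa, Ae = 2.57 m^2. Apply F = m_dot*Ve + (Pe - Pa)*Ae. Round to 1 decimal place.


Step 1: Momentum thrust = m_dot * Ve = 230.7 * 1527 = 352278.9 N
Step 2: Pressure thrust = (Pe - Pa) * Ae = (31151 - 54351) * 2.57 = -59624.00 N
Step 3: Total thrust F = 352278.9 + -59624.00 = 292654.9 N

292654.9


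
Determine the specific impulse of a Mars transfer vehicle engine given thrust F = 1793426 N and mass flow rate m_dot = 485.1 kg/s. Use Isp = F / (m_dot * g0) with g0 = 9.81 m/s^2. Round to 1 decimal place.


Step 1: m_dot * g0 = 485.1 * 9.81 = 4758.83
Step 2: Isp = 1793426 / 4758.83 = 376.9 s

376.9


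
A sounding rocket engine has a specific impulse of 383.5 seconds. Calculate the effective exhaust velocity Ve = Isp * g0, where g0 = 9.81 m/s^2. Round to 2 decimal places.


Step 1: Ve = Isp * g0 = 383.5 * 9.81
Step 2: Ve = 3762.14 m/s

3762.14


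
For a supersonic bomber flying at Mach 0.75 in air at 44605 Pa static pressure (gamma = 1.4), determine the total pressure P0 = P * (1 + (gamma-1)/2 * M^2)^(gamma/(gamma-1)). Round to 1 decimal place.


Step 1: (gamma-1)/2 * M^2 = 0.2 * 0.5625 = 0.1125
Step 2: 1 + 0.1125 = 1.1125
Step 3: Exponent gamma/(gamma-1) = 3.5
Step 4: P0 = 44605 * 1.1125^3.5 = 64778.9 Pa

64778.9


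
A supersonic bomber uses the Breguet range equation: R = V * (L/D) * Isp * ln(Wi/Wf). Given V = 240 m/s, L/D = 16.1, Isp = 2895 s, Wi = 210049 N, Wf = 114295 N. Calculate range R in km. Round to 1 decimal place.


Step 1: Coefficient = V * (L/D) * Isp = 240 * 16.1 * 2895 = 11186280.0 m
Step 2: Wi/Wf = 210049 / 114295 = 1.837779
Step 3: ln(1.837779) = 0.608558
Step 4: R = 11186280.0 * 0.608558 = 6807500.3 m = 6807.5 km

6807.5


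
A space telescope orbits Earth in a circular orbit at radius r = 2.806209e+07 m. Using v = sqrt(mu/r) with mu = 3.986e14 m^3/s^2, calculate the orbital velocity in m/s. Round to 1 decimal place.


Step 1: mu / r = 3.986e14 / 2.806209e+07 = 14204216.4358
Step 2: v = sqrt(14204216.4358) = 3768.8 m/s

3768.8


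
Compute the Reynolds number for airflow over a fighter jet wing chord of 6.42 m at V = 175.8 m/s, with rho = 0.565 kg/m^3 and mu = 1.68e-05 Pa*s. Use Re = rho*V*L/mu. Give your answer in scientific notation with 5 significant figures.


Step 1: Numerator = rho * V * L = 0.565 * 175.8 * 6.42 = 637.67934
Step 2: Re = 637.67934 / 1.68e-05
Step 3: Re = 3.7957e+07

3.7957e+07


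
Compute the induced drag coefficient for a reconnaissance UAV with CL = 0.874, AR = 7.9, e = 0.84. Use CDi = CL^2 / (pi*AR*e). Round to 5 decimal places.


Step 1: CL^2 = 0.874^2 = 0.763876
Step 2: pi * AR * e = 3.14159 * 7.9 * 0.84 = 20.847609
Step 3: CDi = 0.763876 / 20.847609 = 0.03664

0.03664


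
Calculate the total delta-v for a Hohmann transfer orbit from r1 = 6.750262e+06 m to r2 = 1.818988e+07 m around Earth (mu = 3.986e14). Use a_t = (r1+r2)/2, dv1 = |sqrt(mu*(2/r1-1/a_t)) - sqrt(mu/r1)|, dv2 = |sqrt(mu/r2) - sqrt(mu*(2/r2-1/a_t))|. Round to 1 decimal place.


Step 1: Transfer semi-major axis a_t = (6.750262e+06 + 1.818988e+07) / 2 = 1.247007e+07 m
Step 2: v1 (circular at r1) = sqrt(mu/r1) = 7684.37 m/s
Step 3: v_t1 = sqrt(mu*(2/r1 - 1/a_t)) = 9280.87 m/s
Step 4: dv1 = |9280.87 - 7684.37| = 1596.5 m/s
Step 5: v2 (circular at r2) = 4681.16 m/s, v_t2 = 3444.13 m/s
Step 6: dv2 = |4681.16 - 3444.13| = 1237.03 m/s
Step 7: Total delta-v = 1596.5 + 1237.03 = 2833.5 m/s

2833.5


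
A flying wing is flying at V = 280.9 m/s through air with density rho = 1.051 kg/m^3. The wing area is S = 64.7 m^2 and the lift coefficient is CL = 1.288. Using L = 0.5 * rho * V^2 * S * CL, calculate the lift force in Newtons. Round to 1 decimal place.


Step 1: Calculate dynamic pressure q = 0.5 * 1.051 * 280.9^2 = 0.5 * 1.051 * 78904.81 = 41464.4777 Pa
Step 2: Multiply by wing area and lift coefficient: L = 41464.4777 * 64.7 * 1.288
Step 3: L = 2682751.7043 * 1.288 = 3455384.2 N

3455384.2


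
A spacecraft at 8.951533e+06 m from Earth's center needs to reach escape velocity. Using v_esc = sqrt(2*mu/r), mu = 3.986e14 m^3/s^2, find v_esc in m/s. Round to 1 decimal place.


Step 1: 2*mu/r = 2 * 3.986e14 / 8.951533e+06 = 89057371.5139
Step 2: v_esc = sqrt(89057371.5139) = 9437.0 m/s

9437.0


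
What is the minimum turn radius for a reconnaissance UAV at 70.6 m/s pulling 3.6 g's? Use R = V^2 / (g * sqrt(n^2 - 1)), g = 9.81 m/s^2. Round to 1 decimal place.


Step 1: V^2 = 70.6^2 = 4984.36
Step 2: n^2 - 1 = 3.6^2 - 1 = 11.96
Step 3: sqrt(11.96) = 3.458323
Step 4: R = 4984.36 / (9.81 * 3.458323) = 146.9 m

146.9


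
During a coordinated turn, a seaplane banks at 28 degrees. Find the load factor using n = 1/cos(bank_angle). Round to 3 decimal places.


Step 1: Convert 28 degrees to radians = 0.488692
Step 2: cos(28 deg) = 0.882948
Step 3: n = 1 / 0.882948 = 1.133

1.133


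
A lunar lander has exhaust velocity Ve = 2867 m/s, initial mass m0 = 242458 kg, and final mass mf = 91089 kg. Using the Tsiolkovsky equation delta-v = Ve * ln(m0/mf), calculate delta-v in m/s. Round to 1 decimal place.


Step 1: Mass ratio m0/mf = 242458 / 91089 = 2.66177
Step 2: ln(2.66177) = 0.978991
Step 3: delta-v = 2867 * 0.978991 = 2806.8 m/s

2806.8


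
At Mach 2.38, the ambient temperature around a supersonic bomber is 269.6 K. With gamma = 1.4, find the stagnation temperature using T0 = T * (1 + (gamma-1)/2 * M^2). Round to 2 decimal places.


Step 1: (gamma-1)/2 = 0.2
Step 2: M^2 = 5.6644
Step 3: 1 + 0.2 * 5.6644 = 2.13288
Step 4: T0 = 269.6 * 2.13288 = 575.02 K

575.02


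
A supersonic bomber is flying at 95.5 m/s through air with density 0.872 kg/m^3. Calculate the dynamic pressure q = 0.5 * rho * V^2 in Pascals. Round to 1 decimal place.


Step 1: V^2 = 95.5^2 = 9120.25
Step 2: q = 0.5 * 0.872 * 9120.25
Step 3: q = 3976.4 Pa

3976.4


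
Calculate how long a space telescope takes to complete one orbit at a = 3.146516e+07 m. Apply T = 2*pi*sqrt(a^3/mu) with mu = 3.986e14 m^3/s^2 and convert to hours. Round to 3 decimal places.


Step 1: a^3 / mu = 3.115228e+22 / 3.986e14 = 7.815424e+07
Step 2: sqrt(7.815424e+07) = 8840.4886 s
Step 3: T = 2*pi * 8840.4886 = 55546.43 s
Step 4: T in hours = 55546.43 / 3600 = 15.430 hours

15.430


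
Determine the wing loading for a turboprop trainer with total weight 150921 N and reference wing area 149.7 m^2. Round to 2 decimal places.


Step 1: Wing loading = W / S = 150921 / 149.7
Step 2: Wing loading = 1008.16 N/m^2

1008.16


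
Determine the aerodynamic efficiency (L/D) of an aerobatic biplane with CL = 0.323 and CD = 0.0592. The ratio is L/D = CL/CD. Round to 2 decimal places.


Step 1: L/D = CL / CD = 0.323 / 0.0592
Step 2: L/D = 5.46

5.46


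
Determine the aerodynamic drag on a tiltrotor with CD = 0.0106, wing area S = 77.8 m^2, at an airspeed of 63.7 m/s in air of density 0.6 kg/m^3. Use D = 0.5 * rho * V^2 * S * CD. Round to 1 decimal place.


Step 1: Dynamic pressure q = 0.5 * 0.6 * 63.7^2 = 1217.307 Pa
Step 2: Drag D = q * S * CD = 1217.307 * 77.8 * 0.0106
Step 3: D = 1003.9 N

1003.9


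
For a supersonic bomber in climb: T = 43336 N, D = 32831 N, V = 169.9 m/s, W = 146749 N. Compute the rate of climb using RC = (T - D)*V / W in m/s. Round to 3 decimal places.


Step 1: Excess thrust = T - D = 43336 - 32831 = 10505 N
Step 2: Excess power = 10505 * 169.9 = 1784799.5 W
Step 3: RC = 1784799.5 / 146749 = 12.162 m/s

12.162


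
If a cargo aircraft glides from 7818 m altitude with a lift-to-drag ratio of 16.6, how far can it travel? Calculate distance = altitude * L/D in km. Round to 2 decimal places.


Step 1: Glide distance = altitude * L/D = 7818 * 16.6 = 129778.8 m
Step 2: Convert to km: 129778.8 / 1000 = 129.78 km

129.78


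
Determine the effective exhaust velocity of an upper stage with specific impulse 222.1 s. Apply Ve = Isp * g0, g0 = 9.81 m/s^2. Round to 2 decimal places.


Step 1: Ve = Isp * g0 = 222.1 * 9.81
Step 2: Ve = 2178.80 m/s

2178.80


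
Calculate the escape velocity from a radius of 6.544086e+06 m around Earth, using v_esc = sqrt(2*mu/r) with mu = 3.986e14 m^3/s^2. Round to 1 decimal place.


Step 1: 2*mu/r = 2 * 3.986e14 / 6.544086e+06 = 121819914.9583
Step 2: v_esc = sqrt(121819914.9583) = 11037.2 m/s

11037.2


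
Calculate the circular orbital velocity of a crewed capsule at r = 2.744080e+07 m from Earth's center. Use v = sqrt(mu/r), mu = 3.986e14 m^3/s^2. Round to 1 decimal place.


Step 1: mu / r = 3.986e14 / 2.744080e+07 = 14525815.5739
Step 2: v = sqrt(14525815.5739) = 3811.3 m/s

3811.3


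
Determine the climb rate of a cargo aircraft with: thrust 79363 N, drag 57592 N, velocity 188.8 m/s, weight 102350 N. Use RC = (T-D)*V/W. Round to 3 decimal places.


Step 1: Excess thrust = T - D = 79363 - 57592 = 21771 N
Step 2: Excess power = 21771 * 188.8 = 4110364.8 W
Step 3: RC = 4110364.8 / 102350 = 40.160 m/s

40.160


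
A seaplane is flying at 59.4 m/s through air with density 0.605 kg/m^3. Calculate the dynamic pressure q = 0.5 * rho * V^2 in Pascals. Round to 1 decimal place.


Step 1: V^2 = 59.4^2 = 3528.36
Step 2: q = 0.5 * 0.605 * 3528.36
Step 3: q = 1067.3 Pa

1067.3


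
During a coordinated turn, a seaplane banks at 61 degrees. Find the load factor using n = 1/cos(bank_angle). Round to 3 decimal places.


Step 1: Convert 61 degrees to radians = 1.064651
Step 2: cos(61 deg) = 0.48481
Step 3: n = 1 / 0.48481 = 2.063

2.063


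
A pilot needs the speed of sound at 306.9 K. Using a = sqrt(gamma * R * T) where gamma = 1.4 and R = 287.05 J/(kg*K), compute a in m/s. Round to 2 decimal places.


Step 1: gamma * R * T = 1.4 * 287.05 * 306.9 = 123333.903
Step 2: a = sqrt(123333.903) = 351.19 m/s

351.19


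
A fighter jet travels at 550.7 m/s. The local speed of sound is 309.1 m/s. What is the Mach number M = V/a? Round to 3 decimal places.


Step 1: M = V / a = 550.7 / 309.1
Step 2: M = 1.782

1.782


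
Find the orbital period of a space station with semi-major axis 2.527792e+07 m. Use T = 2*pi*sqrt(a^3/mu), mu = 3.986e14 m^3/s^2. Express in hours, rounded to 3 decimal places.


Step 1: a^3 / mu = 1.615191e+22 / 3.986e14 = 4.052161e+07
Step 2: sqrt(4.052161e+07) = 6365.6588 s
Step 3: T = 2*pi * 6365.6588 = 39996.61 s
Step 4: T in hours = 39996.61 / 3600 = 11.110 hours

11.110


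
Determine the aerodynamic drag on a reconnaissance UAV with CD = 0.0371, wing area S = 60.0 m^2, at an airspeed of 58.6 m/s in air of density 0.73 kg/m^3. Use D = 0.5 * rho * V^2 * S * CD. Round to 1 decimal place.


Step 1: Dynamic pressure q = 0.5 * 0.73 * 58.6^2 = 1253.3954 Pa
Step 2: Drag D = q * S * CD = 1253.3954 * 60.0 * 0.0371
Step 3: D = 2790.1 N

2790.1


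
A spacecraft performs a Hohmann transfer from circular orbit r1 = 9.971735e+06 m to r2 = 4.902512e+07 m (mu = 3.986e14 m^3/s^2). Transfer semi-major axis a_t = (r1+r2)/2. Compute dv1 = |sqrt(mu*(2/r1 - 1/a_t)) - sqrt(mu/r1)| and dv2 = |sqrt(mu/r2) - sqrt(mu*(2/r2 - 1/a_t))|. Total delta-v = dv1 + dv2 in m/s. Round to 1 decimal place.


Step 1: Transfer semi-major axis a_t = (9.971735e+06 + 4.902512e+07) / 2 = 2.949843e+07 m
Step 2: v1 (circular at r1) = sqrt(mu/r1) = 6322.42 m/s
Step 3: v_t1 = sqrt(mu*(2/r1 - 1/a_t)) = 8150.67 m/s
Step 4: dv1 = |8150.67 - 6322.42| = 1828.25 m/s
Step 5: v2 (circular at r2) = 2851.41 m/s, v_t2 = 1657.85 m/s
Step 6: dv2 = |2851.41 - 1657.85| = 1193.56 m/s
Step 7: Total delta-v = 1828.25 + 1193.56 = 3021.8 m/s

3021.8


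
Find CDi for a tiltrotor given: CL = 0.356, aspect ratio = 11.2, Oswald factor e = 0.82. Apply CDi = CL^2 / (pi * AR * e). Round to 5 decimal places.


Step 1: CL^2 = 0.356^2 = 0.126736
Step 2: pi * AR * e = 3.14159 * 11.2 * 0.82 = 28.852387
Step 3: CDi = 0.126736 / 28.852387 = 0.00439

0.00439


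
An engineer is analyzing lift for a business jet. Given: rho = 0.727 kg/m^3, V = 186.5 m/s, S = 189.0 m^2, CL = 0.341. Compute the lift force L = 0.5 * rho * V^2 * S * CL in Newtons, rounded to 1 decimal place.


Step 1: Calculate dynamic pressure q = 0.5 * 0.727 * 186.5^2 = 0.5 * 0.727 * 34782.25 = 12643.3479 Pa
Step 2: Multiply by wing area and lift coefficient: L = 12643.3479 * 189.0 * 0.341
Step 3: L = 2389592.7484 * 0.341 = 814851.1 N

814851.1


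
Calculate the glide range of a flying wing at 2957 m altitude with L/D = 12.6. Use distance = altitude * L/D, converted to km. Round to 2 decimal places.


Step 1: Glide distance = altitude * L/D = 2957 * 12.6 = 37258.2 m
Step 2: Convert to km: 37258.2 / 1000 = 37.26 km

37.26


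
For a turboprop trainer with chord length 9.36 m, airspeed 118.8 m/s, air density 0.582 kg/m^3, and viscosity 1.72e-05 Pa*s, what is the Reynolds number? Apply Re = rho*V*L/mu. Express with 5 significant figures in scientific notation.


Step 1: Numerator = rho * V * L = 0.582 * 118.8 * 9.36 = 647.165376
Step 2: Re = 647.165376 / 1.72e-05
Step 3: Re = 3.7626e+07

3.7626e+07


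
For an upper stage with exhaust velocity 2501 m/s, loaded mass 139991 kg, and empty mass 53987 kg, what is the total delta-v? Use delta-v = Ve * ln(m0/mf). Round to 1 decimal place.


Step 1: Mass ratio m0/mf = 139991 / 53987 = 2.59305
Step 2: ln(2.59305) = 0.952835
Step 3: delta-v = 2501 * 0.952835 = 2383.0 m/s

2383.0


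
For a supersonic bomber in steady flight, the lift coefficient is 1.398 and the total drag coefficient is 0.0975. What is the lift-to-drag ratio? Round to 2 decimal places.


Step 1: L/D = CL / CD = 1.398 / 0.0975
Step 2: L/D = 14.34

14.34


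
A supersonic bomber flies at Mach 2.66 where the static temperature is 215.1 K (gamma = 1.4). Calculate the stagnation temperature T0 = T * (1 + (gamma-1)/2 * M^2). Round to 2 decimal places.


Step 1: (gamma-1)/2 = 0.2
Step 2: M^2 = 7.0756
Step 3: 1 + 0.2 * 7.0756 = 2.41512
Step 4: T0 = 215.1 * 2.41512 = 519.49 K

519.49


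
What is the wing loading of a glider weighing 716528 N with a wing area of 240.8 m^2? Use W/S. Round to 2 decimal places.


Step 1: Wing loading = W / S = 716528 / 240.8
Step 2: Wing loading = 2975.61 N/m^2

2975.61


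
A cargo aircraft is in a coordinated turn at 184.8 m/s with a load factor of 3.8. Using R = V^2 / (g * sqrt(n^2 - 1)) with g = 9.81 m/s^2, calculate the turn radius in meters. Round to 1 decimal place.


Step 1: V^2 = 184.8^2 = 34151.04
Step 2: n^2 - 1 = 3.8^2 - 1 = 13.44
Step 3: sqrt(13.44) = 3.666061
Step 4: R = 34151.04 / (9.81 * 3.666061) = 949.6 m

949.6


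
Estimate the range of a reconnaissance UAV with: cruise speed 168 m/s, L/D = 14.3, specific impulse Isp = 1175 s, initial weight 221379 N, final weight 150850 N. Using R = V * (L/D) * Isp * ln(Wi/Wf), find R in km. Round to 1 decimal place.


Step 1: Coefficient = V * (L/D) * Isp = 168 * 14.3 * 1175 = 2822820.0 m
Step 2: Wi/Wf = 221379 / 150850 = 1.467544
Step 3: ln(1.467544) = 0.38359
Step 4: R = 2822820.0 * 0.38359 = 1082806.1 m = 1082.8 km

1082.8


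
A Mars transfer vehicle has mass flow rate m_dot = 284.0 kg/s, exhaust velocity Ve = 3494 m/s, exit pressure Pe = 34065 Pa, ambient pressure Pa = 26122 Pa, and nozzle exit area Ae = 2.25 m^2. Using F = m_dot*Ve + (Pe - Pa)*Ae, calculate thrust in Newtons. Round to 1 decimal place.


Step 1: Momentum thrust = m_dot * Ve = 284.0 * 3494 = 992296.0 N
Step 2: Pressure thrust = (Pe - Pa) * Ae = (34065 - 26122) * 2.25 = 17871.75 N
Step 3: Total thrust F = 992296.0 + 17871.75 = 1010167.8 N

1010167.8


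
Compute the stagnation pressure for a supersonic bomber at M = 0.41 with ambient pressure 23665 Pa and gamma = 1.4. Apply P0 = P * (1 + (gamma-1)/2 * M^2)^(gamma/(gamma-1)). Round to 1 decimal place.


Step 1: (gamma-1)/2 * M^2 = 0.2 * 0.1681 = 0.03362
Step 2: 1 + 0.03362 = 1.03362
Step 3: Exponent gamma/(gamma-1) = 3.5
Step 4: P0 = 23665 * 1.03362^3.5 = 26568.7 Pa

26568.7


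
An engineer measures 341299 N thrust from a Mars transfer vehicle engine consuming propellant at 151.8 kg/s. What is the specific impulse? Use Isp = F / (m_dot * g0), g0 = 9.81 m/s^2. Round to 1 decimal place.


Step 1: m_dot * g0 = 151.8 * 9.81 = 1489.16
Step 2: Isp = 341299 / 1489.16 = 229.2 s

229.2


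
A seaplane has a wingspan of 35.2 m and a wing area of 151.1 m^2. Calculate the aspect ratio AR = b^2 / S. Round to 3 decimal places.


Step 1: b^2 = 35.2^2 = 1239.04
Step 2: AR = 1239.04 / 151.1 = 8.200

8.200


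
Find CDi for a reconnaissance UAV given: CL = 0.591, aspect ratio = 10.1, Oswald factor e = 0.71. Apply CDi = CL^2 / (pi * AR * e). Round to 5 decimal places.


Step 1: CL^2 = 0.591^2 = 0.349281
Step 2: pi * AR * e = 3.14159 * 10.1 * 0.71 = 22.528361
Step 3: CDi = 0.349281 / 22.528361 = 0.01550

0.01550


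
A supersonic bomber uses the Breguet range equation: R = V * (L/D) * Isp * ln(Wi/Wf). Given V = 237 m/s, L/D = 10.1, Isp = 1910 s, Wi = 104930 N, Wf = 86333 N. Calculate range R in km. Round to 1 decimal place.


Step 1: Coefficient = V * (L/D) * Isp = 237 * 10.1 * 1910 = 4571967.0 m
Step 2: Wi/Wf = 104930 / 86333 = 1.21541
Step 3: ln(1.21541) = 0.195082
Step 4: R = 4571967.0 * 0.195082 = 891906.4 m = 891.9 km

891.9


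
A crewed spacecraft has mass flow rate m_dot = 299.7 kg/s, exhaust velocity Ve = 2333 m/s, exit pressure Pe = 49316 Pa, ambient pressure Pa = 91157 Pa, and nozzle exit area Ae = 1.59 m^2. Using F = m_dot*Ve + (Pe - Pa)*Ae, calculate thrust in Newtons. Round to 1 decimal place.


Step 1: Momentum thrust = m_dot * Ve = 299.7 * 2333 = 699200.1 N
Step 2: Pressure thrust = (Pe - Pa) * Ae = (49316 - 91157) * 1.59 = -66527.19 N
Step 3: Total thrust F = 699200.1 + -66527.19 = 632672.9 N

632672.9


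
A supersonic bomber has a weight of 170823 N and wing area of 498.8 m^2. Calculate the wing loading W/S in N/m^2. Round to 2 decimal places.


Step 1: Wing loading = W / S = 170823 / 498.8
Step 2: Wing loading = 342.47 N/m^2

342.47


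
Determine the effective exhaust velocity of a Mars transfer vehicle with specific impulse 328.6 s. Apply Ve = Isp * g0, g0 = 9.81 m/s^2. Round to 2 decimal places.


Step 1: Ve = Isp * g0 = 328.6 * 9.81
Step 2: Ve = 3223.57 m/s

3223.57


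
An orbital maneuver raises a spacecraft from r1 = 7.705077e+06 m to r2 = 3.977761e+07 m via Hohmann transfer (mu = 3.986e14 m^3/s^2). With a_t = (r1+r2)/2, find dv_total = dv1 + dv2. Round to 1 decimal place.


Step 1: Transfer semi-major axis a_t = (7.705077e+06 + 3.977761e+07) / 2 = 2.374134e+07 m
Step 2: v1 (circular at r1) = sqrt(mu/r1) = 7192.5 m/s
Step 3: v_t1 = sqrt(mu*(2/r1 - 1/a_t)) = 9309.94 m/s
Step 4: dv1 = |9309.94 - 7192.5| = 2117.43 m/s
Step 5: v2 (circular at r2) = 3165.55 m/s, v_t2 = 1803.37 m/s
Step 6: dv2 = |3165.55 - 1803.37| = 1362.18 m/s
Step 7: Total delta-v = 2117.43 + 1362.18 = 3479.6 m/s

3479.6


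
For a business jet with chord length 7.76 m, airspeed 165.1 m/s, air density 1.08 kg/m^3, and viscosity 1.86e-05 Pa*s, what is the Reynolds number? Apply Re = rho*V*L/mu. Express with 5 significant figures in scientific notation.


Step 1: Numerator = rho * V * L = 1.08 * 165.1 * 7.76 = 1383.67008
Step 2: Re = 1383.67008 / 1.86e-05
Step 3: Re = 7.4391e+07

7.4391e+07


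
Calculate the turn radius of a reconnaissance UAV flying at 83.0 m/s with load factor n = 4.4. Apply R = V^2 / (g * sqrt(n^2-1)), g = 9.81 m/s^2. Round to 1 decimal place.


Step 1: V^2 = 83.0^2 = 6889.0
Step 2: n^2 - 1 = 4.4^2 - 1 = 18.36
Step 3: sqrt(18.36) = 4.284857
Step 4: R = 6889.0 / (9.81 * 4.284857) = 163.9 m

163.9


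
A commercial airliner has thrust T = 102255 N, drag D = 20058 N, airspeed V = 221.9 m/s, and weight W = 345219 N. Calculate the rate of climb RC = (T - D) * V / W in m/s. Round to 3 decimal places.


Step 1: Excess thrust = T - D = 102255 - 20058 = 82197 N
Step 2: Excess power = 82197 * 221.9 = 18239514.3 W
Step 3: RC = 18239514.3 / 345219 = 52.835 m/s

52.835


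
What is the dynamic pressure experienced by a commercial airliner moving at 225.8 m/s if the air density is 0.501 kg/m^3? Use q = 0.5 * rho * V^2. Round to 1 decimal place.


Step 1: V^2 = 225.8^2 = 50985.64
Step 2: q = 0.5 * 0.501 * 50985.64
Step 3: q = 12771.9 Pa

12771.9


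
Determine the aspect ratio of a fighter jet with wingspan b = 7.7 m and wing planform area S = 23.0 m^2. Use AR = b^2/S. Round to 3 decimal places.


Step 1: b^2 = 7.7^2 = 59.29
Step 2: AR = 59.29 / 23.0 = 2.578

2.578


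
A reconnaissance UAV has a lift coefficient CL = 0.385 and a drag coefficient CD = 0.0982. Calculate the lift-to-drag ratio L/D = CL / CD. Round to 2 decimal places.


Step 1: L/D = CL / CD = 0.385 / 0.0982
Step 2: L/D = 3.92

3.92


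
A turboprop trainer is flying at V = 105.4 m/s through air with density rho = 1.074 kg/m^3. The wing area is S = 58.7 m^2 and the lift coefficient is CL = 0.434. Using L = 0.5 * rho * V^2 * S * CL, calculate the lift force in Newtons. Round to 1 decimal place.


Step 1: Calculate dynamic pressure q = 0.5 * 1.074 * 105.4^2 = 0.5 * 1.074 * 11109.16 = 5965.6189 Pa
Step 2: Multiply by wing area and lift coefficient: L = 5965.6189 * 58.7 * 0.434
Step 3: L = 350181.8306 * 0.434 = 151978.9 N

151978.9


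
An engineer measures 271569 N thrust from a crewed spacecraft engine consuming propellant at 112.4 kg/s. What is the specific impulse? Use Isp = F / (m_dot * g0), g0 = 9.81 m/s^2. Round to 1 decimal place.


Step 1: m_dot * g0 = 112.4 * 9.81 = 1102.64
Step 2: Isp = 271569 / 1102.64 = 246.3 s

246.3


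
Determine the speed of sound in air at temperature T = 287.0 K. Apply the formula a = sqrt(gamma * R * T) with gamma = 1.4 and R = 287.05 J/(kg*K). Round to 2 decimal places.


Step 1: gamma * R * T = 1.4 * 287.05 * 287.0 = 115336.69
Step 2: a = sqrt(115336.69) = 339.61 m/s

339.61


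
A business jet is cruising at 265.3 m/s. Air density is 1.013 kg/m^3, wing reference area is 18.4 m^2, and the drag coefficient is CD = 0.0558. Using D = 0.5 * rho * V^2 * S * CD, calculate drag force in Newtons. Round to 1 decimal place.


Step 1: Dynamic pressure q = 0.5 * 1.013 * 265.3^2 = 35649.5416 Pa
Step 2: Drag D = q * S * CD = 35649.5416 * 18.4 * 0.0558
Step 3: D = 36602.1 N

36602.1


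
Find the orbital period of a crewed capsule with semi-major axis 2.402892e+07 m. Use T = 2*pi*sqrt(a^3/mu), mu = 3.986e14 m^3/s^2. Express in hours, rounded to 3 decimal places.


Step 1: a^3 / mu = 1.387403e+22 / 3.986e14 = 3.480691e+07
Step 2: sqrt(3.480691e+07) = 5899.7381 s
Step 3: T = 2*pi * 5899.7381 = 37069.15 s
Step 4: T in hours = 37069.15 / 3600 = 10.297 hours

10.297
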